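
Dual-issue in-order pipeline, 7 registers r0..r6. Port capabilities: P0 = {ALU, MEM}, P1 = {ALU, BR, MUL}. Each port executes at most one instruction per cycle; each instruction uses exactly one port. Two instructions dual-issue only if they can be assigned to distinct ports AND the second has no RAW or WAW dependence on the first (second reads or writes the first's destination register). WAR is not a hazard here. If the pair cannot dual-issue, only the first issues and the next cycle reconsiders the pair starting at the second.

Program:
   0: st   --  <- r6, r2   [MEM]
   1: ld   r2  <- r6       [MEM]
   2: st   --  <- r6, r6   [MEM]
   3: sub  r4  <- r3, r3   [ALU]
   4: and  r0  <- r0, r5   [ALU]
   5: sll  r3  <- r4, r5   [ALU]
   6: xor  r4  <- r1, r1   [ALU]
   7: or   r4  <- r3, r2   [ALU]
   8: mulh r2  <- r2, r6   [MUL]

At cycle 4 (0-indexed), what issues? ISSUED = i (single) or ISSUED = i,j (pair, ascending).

t=0 i0:st.MEM ; no-port MEM/MEM
t=1 i1:ld.MEM ; no-port MEM/MEM
t=2 i2,i3:st.MEM/sub.ALU ; dual
t=3 i4,i5:and.ALU/sll.ALU ; dual
t=4 i6:xor.ALU ; WAW r4
t=5 i7,i8:or.ALU/mulh.MUL ; dual

ISSUED = 6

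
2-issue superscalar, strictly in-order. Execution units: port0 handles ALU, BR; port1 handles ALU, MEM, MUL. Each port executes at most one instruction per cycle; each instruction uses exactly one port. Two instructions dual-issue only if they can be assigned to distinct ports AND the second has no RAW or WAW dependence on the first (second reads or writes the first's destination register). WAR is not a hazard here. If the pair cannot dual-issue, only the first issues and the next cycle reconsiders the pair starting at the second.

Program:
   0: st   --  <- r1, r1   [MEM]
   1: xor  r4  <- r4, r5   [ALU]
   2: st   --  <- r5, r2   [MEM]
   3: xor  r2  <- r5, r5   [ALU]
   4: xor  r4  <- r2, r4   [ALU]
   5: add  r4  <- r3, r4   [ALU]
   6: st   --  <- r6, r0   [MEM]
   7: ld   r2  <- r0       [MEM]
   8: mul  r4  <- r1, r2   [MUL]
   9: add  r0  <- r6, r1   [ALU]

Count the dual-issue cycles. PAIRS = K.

t=0 i0,i1:st.MEM;xor.ALU ; pair
t=1 i2,i3:st.MEM;xor.ALU ; pair
t=2 i4:xor.ALU ; RAW+WAW r4
t=3 i5,i6:add.ALU;st.MEM ; pair
t=4 i7:ld.MEM ; no-port MEM/MUL
t=5 i8,i9:mul.MUL;add.ALU ; pair

PAIRS = 4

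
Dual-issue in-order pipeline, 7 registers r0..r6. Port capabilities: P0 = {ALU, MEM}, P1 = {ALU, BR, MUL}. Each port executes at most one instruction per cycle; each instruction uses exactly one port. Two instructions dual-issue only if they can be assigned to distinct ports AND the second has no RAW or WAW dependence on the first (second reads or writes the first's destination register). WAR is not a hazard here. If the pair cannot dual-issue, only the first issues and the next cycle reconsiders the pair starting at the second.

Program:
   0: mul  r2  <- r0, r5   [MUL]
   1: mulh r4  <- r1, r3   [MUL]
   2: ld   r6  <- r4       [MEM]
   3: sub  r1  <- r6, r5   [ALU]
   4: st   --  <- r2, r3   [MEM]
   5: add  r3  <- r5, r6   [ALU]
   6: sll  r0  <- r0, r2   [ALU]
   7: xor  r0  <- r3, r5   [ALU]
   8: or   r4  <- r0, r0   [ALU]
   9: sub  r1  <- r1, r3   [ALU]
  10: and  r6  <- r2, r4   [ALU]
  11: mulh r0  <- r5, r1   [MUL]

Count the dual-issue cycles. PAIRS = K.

[0] i0  mul  -- no-port MUL/MUL
[1] i1  mulh  -- RAW r4
[2] i2  ld  -- RAW r6
[3] i3&i4  sub+st  -- 2-wide
[4] i5&i6  add+sll  -- 2-wide
[5] i7  xor  -- RAW r0
[6] i8&i9  or+sub  -- 2-wide
[7] i10&i11  and+mulh  -- 2-wide

PAIRS = 4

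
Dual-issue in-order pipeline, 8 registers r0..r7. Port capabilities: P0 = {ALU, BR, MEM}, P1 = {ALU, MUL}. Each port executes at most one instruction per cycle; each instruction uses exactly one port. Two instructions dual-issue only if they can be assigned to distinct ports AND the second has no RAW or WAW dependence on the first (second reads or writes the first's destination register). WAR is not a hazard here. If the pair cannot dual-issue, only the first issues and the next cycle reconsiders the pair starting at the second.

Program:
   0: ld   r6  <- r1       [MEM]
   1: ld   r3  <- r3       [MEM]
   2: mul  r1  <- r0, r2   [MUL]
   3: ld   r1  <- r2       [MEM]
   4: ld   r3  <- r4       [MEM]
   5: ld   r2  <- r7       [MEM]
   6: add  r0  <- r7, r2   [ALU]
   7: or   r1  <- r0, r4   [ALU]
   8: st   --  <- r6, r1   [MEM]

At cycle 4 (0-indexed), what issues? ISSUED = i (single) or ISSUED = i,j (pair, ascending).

0. ld @i0  | no-port MEM/MEM
1. ld mul @i1&i2  | pair
2. ld @i3  | no-port MEM/MEM
3. ld @i4  | no-port MEM/MEM
4. ld @i5  | RAW r2
5. add @i6  | RAW r0
6. or @i7  | RAW r1
7. st @i8  | tail

ISSUED = 5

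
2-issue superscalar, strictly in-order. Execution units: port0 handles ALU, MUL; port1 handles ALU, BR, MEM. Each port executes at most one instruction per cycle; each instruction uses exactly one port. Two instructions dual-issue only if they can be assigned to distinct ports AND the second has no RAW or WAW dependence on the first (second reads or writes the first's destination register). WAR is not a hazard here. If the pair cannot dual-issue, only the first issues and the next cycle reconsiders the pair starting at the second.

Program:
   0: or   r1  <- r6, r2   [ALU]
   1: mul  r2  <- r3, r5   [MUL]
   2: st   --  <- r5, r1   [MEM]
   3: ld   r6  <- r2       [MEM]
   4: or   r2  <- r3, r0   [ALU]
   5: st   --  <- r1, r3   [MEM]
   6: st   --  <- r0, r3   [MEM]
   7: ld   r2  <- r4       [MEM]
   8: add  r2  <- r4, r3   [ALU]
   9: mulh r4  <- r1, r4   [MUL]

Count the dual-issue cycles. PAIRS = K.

PAIRS = 3

c0: i0/i1 or.ALU+mul.MUL  dual
c1: i2 st.MEM  no-port MEM/MEM
c2: i3/i4 ld.MEM+or.ALU  dual
c3: i5 st.MEM  no-port MEM/MEM
c4: i6 st.MEM  no-port MEM/MEM
c5: i7 ld.MEM  WAW r2
c6: i8/i9 add.ALU+mulh.MUL  dual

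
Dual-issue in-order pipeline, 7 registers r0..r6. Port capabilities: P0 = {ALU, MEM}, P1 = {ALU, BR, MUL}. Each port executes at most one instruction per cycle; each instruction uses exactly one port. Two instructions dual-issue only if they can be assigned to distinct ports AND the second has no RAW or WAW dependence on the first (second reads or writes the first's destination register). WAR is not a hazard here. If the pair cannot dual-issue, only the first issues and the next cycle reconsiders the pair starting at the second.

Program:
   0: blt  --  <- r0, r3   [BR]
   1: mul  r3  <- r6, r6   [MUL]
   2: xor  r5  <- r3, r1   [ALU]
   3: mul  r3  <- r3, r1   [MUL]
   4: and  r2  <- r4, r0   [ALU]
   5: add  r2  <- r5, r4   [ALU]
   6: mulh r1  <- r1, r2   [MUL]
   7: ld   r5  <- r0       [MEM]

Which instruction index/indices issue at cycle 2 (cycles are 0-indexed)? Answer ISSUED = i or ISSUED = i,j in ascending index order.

#0 head=0: blt.BR i0 no-port BR/MUL
#1 head=1: mul.MUL i1 RAW r3
#2 head=2: xor.ALU+mul.MUL i2&i3 dual
#3 head=4: and.ALU i4 WAW r2
#4 head=5: add.ALU i5 RAW r2
#5 head=6: mulh.MUL+ld.MEM i6&i7 dual

ISSUED = 2,3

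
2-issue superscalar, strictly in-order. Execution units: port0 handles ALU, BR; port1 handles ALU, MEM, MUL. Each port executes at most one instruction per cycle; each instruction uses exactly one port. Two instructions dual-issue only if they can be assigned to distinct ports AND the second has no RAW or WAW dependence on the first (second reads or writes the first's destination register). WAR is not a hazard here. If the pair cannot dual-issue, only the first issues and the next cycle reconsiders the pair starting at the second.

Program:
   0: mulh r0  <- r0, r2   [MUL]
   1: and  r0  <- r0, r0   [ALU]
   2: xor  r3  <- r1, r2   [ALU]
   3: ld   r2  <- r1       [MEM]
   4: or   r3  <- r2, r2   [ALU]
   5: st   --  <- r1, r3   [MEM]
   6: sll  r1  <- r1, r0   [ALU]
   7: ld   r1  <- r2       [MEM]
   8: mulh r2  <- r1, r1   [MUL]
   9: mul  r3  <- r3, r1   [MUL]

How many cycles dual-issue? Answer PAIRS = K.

PAIRS = 2

t=0 i0:mulh.MUL ; RAW+WAW r0
t=1 i1+i2:and.ALU+xor.ALU ; 2-wide
t=2 i3:ld.MEM ; RAW r2
t=3 i4:or.ALU ; RAW r3
t=4 i5+i6:st.MEM+sll.ALU ; 2-wide
t=5 i7:ld.MEM ; no-port MEM/MUL
t=6 i8:mulh.MUL ; no-port MUL/MUL
t=7 i9:mul.MUL ; tail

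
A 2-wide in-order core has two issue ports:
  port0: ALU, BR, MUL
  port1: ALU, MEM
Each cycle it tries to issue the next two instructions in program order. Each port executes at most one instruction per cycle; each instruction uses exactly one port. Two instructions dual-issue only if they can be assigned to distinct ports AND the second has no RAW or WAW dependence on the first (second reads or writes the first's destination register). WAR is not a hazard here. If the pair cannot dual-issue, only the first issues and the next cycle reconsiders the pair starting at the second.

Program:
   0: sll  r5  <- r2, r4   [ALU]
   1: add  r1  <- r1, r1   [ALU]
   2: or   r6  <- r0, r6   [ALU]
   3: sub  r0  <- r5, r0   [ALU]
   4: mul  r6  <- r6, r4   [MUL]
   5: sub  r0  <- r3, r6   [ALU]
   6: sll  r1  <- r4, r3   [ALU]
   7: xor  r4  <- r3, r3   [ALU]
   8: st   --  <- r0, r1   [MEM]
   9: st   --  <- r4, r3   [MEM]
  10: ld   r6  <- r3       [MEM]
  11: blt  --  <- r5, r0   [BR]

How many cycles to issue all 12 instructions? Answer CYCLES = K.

#0 head=0: sll/add i0&i1 dual
#1 head=2: or/sub i2&i3 dual
#2 head=4: mul i4 RAW r6
#3 head=5: sub/sll i5&i6 dual
#4 head=7: xor/st i7&i8 dual
#5 head=9: st i9 no-port MEM/MEM
#6 head=10: ld/blt i10&i11 dual

CYCLES = 7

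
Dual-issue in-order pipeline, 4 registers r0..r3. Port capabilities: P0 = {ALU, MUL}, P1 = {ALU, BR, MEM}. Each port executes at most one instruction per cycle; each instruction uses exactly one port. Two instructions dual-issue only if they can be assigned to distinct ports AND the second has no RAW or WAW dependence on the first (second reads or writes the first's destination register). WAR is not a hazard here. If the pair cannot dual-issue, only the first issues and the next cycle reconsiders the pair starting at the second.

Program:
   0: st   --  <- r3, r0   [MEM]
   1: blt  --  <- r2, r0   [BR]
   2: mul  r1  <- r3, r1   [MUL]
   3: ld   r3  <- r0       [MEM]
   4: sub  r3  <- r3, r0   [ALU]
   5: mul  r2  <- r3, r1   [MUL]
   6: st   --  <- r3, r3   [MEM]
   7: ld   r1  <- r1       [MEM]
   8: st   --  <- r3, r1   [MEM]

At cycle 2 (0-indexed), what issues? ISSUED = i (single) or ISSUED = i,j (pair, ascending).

c0: i0 st  no-port MEM/BR
c1: i1,i2 blt+mul  pair
c2: i3 ld  RAW+WAW r3
c3: i4 sub  RAW r3
c4: i5,i6 mul+st  pair
c5: i7 ld  no-port MEM/MEM
c6: i8 st  tail

ISSUED = 3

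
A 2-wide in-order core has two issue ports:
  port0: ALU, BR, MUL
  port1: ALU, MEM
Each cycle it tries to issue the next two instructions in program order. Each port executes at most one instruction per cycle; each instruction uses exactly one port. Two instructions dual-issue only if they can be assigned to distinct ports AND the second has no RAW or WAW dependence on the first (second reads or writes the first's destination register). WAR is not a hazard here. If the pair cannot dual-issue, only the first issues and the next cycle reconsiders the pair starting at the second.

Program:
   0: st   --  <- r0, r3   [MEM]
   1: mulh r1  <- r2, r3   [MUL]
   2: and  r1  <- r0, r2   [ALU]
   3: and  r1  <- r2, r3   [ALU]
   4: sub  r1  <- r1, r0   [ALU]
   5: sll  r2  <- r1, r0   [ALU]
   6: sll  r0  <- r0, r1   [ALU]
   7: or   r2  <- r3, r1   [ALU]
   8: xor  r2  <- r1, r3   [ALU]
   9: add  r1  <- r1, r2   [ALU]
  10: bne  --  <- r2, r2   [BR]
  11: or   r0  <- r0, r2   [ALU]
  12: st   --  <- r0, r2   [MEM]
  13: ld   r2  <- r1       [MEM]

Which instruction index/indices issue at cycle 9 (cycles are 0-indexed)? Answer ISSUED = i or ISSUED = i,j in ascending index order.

ISSUED = 12

#0 head=0: st.MEM;mulh.MUL i0+i1 dual
#1 head=2: and.ALU i2 WAW r1
#2 head=3: and.ALU i3 RAW+WAW r1
#3 head=4: sub.ALU i4 RAW r1
#4 head=5: sll.ALU;sll.ALU i5+i6 dual
#5 head=7: or.ALU i7 WAW r2
#6 head=8: xor.ALU i8 RAW r2
#7 head=9: add.ALU;bne.BR i9+i10 dual
#8 head=11: or.ALU i11 RAW r0
#9 head=12: st.MEM i12 no-port MEM/MEM
#10 head=13: ld.MEM i13 tail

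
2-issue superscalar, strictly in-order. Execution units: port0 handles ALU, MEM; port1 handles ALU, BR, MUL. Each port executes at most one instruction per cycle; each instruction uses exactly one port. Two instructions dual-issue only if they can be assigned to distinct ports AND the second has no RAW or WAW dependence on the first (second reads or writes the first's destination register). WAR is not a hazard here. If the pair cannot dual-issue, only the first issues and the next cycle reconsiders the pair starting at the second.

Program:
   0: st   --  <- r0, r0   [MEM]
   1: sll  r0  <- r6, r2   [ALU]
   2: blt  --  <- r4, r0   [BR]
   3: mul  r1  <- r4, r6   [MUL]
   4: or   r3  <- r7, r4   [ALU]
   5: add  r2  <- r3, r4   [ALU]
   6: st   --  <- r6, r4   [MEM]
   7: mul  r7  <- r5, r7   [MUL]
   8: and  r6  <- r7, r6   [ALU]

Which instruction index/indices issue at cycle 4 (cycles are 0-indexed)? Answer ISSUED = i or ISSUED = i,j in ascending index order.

#0 head=0: st.MEM sll.ALU i0&i1 dual
#1 head=2: blt.BR i2 no-port BR/MUL
#2 head=3: mul.MUL or.ALU i3&i4 dual
#3 head=5: add.ALU st.MEM i5&i6 dual
#4 head=7: mul.MUL i7 RAW r7
#5 head=8: and.ALU i8 tail

ISSUED = 7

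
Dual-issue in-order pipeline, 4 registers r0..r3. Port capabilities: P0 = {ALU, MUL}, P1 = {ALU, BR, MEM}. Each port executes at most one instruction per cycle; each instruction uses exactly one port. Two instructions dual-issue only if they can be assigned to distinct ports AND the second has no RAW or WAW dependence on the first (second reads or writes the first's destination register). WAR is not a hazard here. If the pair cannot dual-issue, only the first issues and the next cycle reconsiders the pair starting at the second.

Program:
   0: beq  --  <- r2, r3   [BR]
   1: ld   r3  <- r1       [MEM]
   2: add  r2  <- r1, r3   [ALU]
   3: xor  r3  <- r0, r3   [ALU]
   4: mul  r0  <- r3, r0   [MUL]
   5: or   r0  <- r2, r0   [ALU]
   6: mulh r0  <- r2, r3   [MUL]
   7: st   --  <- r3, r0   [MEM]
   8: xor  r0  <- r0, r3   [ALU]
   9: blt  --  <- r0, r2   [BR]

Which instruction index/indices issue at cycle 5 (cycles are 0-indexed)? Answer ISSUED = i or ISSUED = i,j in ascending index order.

ISSUED = 6

c0: i0 beq  no-port BR/MEM
c1: i1 ld  RAW r3
c2: i2&i3 add xor  dual
c3: i4 mul  RAW+WAW r0
c4: i5 or  WAW r0
c5: i6 mulh  RAW r0
c6: i7&i8 st xor  dual
c7: i9 blt  tail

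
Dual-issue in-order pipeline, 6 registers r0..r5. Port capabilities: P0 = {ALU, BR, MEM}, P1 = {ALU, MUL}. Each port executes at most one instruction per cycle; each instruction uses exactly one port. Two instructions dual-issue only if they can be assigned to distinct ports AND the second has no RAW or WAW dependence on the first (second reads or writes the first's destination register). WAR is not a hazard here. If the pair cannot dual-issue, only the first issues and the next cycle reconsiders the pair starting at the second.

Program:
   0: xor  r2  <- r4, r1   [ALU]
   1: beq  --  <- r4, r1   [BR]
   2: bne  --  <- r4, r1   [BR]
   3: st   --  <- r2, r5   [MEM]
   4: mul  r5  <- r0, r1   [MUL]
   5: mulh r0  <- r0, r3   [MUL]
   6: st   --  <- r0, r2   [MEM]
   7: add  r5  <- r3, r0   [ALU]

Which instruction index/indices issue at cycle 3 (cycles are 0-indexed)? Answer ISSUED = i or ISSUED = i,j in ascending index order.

ISSUED = 5

t=0 i0,i1:xor beq ; 2-wide
t=1 i2:bne ; no-port BR/MEM
t=2 i3,i4:st mul ; 2-wide
t=3 i5:mulh ; RAW r0
t=4 i6,i7:st add ; 2-wide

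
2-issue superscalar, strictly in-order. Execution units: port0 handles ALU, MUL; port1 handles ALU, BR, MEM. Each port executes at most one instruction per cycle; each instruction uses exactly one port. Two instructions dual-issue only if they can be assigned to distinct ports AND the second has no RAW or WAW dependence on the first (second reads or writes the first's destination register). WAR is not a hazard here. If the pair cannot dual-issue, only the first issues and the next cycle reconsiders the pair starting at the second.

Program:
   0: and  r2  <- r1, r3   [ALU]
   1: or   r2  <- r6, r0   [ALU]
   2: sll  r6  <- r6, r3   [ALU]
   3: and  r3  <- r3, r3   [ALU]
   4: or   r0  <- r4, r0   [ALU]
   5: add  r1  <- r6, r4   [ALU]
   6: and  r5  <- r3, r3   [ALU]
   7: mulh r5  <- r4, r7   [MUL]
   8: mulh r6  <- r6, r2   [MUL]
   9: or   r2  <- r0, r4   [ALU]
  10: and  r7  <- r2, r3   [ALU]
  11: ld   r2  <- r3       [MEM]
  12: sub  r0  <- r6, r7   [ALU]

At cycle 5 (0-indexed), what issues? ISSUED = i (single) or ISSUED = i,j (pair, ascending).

[0] i0  and.ALU  -- WAW r2
[1] i1&i2  or.ALU+sll.ALU  -- dual
[2] i3&i4  and.ALU+or.ALU  -- dual
[3] i5&i6  add.ALU+and.ALU  -- dual
[4] i7  mulh.MUL  -- no-port MUL/MUL
[5] i8&i9  mulh.MUL+or.ALU  -- dual
[6] i10&i11  and.ALU+ld.MEM  -- dual
[7] i12  sub.ALU  -- tail

ISSUED = 8,9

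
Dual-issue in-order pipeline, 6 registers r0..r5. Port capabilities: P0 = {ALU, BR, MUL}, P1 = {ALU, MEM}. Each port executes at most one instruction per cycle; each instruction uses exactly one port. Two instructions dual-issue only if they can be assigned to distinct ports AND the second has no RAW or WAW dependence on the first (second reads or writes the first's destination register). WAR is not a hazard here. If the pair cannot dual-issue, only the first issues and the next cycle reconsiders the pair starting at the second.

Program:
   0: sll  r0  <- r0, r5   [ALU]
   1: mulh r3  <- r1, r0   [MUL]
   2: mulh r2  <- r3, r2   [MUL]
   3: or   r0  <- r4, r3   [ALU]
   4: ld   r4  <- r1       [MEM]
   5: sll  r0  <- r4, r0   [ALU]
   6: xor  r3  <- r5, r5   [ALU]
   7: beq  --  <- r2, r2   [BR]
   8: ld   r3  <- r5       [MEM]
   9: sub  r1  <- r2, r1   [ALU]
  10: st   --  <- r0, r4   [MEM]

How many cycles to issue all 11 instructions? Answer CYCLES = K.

[0] i0  sll.ALU  -- RAW r0
[1] i1  mulh.MUL  -- no-port MUL/MUL
[2] i2/i3  mulh.MUL;or.ALU  -- pair
[3] i4  ld.MEM  -- RAW r4
[4] i5/i6  sll.ALU;xor.ALU  -- pair
[5] i7/i8  beq.BR;ld.MEM  -- pair
[6] i9/i10  sub.ALU;st.MEM  -- pair

CYCLES = 7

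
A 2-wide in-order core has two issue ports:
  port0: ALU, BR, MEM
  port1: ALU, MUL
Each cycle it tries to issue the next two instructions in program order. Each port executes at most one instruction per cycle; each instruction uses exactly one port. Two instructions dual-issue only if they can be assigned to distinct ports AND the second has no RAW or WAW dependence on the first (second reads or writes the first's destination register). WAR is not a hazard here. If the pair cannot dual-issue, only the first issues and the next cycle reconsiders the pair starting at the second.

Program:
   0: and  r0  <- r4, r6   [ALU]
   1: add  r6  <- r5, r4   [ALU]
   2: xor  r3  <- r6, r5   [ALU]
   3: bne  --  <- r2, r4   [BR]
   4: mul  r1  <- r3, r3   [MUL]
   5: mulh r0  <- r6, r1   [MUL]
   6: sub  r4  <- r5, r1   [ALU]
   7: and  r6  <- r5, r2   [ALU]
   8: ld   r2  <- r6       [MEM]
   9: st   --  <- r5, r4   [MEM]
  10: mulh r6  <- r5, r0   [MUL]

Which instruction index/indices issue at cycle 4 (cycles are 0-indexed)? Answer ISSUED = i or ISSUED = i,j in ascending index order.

0. and.ALU add.ALU @i0,i1  | dual
1. xor.ALU bne.BR @i2,i3  | dual
2. mul.MUL @i4  | no-port MUL/MUL
3. mulh.MUL sub.ALU @i5,i6  | dual
4. and.ALU @i7  | RAW r6
5. ld.MEM @i8  | no-port MEM/MEM
6. st.MEM mulh.MUL @i9,i10  | dual

ISSUED = 7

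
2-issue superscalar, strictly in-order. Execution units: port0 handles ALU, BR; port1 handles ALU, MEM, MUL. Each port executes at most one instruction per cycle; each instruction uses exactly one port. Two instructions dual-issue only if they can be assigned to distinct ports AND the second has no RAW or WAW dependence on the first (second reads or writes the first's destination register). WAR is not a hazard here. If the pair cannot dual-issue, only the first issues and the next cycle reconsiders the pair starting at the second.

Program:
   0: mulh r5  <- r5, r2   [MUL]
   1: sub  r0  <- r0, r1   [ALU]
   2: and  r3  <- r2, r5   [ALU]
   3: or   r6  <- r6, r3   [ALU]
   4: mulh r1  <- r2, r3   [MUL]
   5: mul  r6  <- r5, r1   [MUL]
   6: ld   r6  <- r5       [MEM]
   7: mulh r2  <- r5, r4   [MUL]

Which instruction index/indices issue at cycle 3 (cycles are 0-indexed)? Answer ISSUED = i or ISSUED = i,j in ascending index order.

ISSUED = 5

  cy0 -> i0&i1 (mulh sub) pair
  cy1 -> i2 (and) RAW r3
  cy2 -> i3&i4 (or mulh) pair
  cy3 -> i5 (mul) no-port MUL/MEM
  cy4 -> i6 (ld) no-port MEM/MUL
  cy5 -> i7 (mulh) tail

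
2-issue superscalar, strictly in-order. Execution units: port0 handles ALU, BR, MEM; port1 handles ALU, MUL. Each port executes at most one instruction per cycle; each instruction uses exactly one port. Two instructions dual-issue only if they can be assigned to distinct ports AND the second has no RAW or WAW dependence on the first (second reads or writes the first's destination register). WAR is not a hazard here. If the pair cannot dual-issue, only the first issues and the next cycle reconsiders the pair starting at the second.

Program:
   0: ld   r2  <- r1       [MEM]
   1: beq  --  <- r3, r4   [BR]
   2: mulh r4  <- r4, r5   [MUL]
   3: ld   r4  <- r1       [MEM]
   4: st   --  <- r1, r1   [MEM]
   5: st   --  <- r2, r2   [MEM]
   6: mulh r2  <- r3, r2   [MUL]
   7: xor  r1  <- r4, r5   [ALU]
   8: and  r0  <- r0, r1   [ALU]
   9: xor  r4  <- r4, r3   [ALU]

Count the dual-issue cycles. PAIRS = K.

PAIRS = 3

#0 head=0: ld i0 no-port MEM/BR
#1 head=1: beq mulh i1&i2 dual
#2 head=3: ld i3 no-port MEM/MEM
#3 head=4: st i4 no-port MEM/MEM
#4 head=5: st mulh i5&i6 dual
#5 head=7: xor i7 RAW r1
#6 head=8: and xor i8&i9 dual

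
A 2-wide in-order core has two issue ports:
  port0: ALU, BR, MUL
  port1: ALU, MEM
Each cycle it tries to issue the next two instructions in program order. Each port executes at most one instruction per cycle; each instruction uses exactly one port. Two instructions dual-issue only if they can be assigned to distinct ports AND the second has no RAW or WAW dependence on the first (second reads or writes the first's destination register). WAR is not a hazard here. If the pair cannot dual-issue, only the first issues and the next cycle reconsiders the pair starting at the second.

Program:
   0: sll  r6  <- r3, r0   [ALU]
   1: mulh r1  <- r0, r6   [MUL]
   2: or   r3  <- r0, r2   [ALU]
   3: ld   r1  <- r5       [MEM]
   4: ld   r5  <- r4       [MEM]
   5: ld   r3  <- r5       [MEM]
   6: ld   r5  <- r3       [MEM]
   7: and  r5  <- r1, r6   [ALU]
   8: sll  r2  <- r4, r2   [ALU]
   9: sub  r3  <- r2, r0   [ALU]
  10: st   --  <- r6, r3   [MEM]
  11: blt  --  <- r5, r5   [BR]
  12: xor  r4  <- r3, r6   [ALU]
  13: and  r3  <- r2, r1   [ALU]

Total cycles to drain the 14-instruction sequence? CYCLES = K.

CYCLES = 10

t=0 i0:sll.ALU ; RAW r6
t=1 i1/i2:mulh.MUL+or.ALU ; dual
t=2 i3:ld.MEM ; no-port MEM/MEM
t=3 i4:ld.MEM ; no-port MEM/MEM
t=4 i5:ld.MEM ; no-port MEM/MEM
t=5 i6:ld.MEM ; WAW r5
t=6 i7/i8:and.ALU+sll.ALU ; dual
t=7 i9:sub.ALU ; RAW r3
t=8 i10/i11:st.MEM+blt.BR ; dual
t=9 i12/i13:xor.ALU+and.ALU ; dual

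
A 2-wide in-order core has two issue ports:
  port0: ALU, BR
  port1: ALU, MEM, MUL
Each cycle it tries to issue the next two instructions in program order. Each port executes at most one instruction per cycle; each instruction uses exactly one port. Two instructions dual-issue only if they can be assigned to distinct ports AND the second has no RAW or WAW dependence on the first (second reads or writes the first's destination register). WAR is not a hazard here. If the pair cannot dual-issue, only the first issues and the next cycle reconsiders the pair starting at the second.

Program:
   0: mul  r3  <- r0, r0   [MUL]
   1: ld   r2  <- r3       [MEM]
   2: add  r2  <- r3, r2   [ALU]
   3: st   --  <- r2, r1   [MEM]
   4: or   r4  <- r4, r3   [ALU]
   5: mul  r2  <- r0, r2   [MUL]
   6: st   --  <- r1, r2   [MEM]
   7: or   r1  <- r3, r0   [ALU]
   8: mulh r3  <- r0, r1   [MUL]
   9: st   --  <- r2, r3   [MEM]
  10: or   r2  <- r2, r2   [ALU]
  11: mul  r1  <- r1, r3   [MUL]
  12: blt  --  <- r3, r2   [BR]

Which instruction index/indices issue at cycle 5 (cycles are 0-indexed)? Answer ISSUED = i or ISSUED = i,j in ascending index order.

ISSUED = 6,7

0. mul @i0  | no-port MUL/MEM
1. ld @i1  | RAW+WAW r2
2. add @i2  | RAW r2
3. st+or @i3/i4  | 2-wide
4. mul @i5  | no-port MUL/MEM
5. st+or @i6/i7  | 2-wide
6. mulh @i8  | no-port MUL/MEM
7. st+or @i9/i10  | 2-wide
8. mul+blt @i11/i12  | 2-wide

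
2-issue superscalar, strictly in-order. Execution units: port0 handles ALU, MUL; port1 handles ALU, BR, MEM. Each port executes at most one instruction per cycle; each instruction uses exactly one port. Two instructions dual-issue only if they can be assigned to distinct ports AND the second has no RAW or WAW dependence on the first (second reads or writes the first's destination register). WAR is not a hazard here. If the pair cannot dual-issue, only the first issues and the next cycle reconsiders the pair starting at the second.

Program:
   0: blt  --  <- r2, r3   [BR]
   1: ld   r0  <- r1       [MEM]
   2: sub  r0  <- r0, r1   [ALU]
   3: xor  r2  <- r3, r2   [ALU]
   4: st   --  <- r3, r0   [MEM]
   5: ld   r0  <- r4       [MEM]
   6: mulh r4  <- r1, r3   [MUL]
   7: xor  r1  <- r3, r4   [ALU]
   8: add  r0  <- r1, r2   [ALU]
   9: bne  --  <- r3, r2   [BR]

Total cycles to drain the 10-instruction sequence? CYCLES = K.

CYCLES = 7

[0] i0  blt  -- no-port BR/MEM
[1] i1  ld  -- RAW+WAW r0
[2] i2/i3  sub+xor  -- 2-wide
[3] i4  st  -- no-port MEM/MEM
[4] i5/i6  ld+mulh  -- 2-wide
[5] i7  xor  -- RAW r1
[6] i8/i9  add+bne  -- 2-wide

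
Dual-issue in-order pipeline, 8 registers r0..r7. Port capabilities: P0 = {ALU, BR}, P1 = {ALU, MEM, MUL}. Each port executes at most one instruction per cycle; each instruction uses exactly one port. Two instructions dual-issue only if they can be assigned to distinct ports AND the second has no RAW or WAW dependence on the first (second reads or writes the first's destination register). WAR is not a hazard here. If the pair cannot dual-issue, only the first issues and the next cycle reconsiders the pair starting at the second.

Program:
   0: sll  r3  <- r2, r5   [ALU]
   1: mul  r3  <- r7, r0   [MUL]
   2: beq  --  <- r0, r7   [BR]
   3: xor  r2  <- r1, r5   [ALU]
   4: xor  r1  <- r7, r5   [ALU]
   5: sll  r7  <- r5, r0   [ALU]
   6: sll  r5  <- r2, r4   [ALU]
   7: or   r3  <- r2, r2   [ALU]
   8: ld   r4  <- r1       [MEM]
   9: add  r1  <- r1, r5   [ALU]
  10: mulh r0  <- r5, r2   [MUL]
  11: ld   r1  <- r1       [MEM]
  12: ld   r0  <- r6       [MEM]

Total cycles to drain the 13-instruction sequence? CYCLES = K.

[0] i0  sll.ALU  -- WAW r3
[1] i1&i2  mul.MUL/beq.BR  -- pair
[2] i3&i4  xor.ALU/xor.ALU  -- pair
[3] i5&i6  sll.ALU/sll.ALU  -- pair
[4] i7&i8  or.ALU/ld.MEM  -- pair
[5] i9&i10  add.ALU/mulh.MUL  -- pair
[6] i11  ld.MEM  -- no-port MEM/MEM
[7] i12  ld.MEM  -- tail

CYCLES = 8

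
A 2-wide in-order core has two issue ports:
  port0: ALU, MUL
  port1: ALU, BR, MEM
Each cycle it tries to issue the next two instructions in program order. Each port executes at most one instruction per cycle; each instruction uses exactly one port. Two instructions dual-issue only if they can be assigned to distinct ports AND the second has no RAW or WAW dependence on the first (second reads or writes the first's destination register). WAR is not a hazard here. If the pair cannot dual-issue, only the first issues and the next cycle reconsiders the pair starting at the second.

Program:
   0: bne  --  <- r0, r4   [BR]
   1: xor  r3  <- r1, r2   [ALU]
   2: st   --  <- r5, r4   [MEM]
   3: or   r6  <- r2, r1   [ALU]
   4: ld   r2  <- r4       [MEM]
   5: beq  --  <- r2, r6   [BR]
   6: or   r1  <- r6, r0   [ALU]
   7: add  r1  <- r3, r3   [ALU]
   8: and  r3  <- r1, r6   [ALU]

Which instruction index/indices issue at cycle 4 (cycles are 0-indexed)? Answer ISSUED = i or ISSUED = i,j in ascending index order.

ISSUED = 7

0. bne.BR/xor.ALU @i0/i1  | dual
1. st.MEM/or.ALU @i2/i3  | dual
2. ld.MEM @i4  | no-port MEM/BR
3. beq.BR/or.ALU @i5/i6  | dual
4. add.ALU @i7  | RAW r1
5. and.ALU @i8  | tail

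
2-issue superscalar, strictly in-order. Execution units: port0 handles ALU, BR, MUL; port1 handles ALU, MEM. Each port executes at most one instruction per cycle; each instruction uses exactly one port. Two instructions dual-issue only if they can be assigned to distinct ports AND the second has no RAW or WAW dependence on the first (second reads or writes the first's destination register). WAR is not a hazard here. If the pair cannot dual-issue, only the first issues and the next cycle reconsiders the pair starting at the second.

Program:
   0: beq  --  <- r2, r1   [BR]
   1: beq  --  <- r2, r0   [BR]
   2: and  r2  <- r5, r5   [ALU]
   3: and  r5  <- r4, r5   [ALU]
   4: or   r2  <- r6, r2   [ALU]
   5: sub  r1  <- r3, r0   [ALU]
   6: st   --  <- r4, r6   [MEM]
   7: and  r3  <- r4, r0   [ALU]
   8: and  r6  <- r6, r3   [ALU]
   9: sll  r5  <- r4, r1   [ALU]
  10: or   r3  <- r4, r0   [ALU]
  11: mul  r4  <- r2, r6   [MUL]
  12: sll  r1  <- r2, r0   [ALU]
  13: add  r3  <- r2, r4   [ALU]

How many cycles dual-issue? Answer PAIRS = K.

PAIRS = 6

  cy0 -> i0 (beq.BR) no-port BR/BR
  cy1 -> i1,i2 (beq.BR+and.ALU) dual
  cy2 -> i3,i4 (and.ALU+or.ALU) dual
  cy3 -> i5,i6 (sub.ALU+st.MEM) dual
  cy4 -> i7 (and.ALU) RAW r3
  cy5 -> i8,i9 (and.ALU+sll.ALU) dual
  cy6 -> i10,i11 (or.ALU+mul.MUL) dual
  cy7 -> i12,i13 (sll.ALU+add.ALU) dual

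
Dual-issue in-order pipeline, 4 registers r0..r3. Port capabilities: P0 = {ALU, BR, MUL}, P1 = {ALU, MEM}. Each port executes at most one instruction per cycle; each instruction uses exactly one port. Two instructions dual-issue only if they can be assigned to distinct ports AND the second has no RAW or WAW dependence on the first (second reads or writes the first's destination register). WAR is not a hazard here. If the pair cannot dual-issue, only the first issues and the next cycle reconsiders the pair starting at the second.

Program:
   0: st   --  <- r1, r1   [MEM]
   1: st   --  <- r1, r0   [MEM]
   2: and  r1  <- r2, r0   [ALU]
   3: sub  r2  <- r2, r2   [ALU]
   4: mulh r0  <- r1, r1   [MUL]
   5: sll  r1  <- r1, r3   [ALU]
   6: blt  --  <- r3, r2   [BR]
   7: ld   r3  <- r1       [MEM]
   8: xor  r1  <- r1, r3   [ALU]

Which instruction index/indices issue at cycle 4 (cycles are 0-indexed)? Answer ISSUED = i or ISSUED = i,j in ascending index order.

ISSUED = 7

c0: i0 st.MEM  no-port MEM/MEM
c1: i1+i2 st.MEM+and.ALU  pair
c2: i3+i4 sub.ALU+mulh.MUL  pair
c3: i5+i6 sll.ALU+blt.BR  pair
c4: i7 ld.MEM  RAW r3
c5: i8 xor.ALU  tail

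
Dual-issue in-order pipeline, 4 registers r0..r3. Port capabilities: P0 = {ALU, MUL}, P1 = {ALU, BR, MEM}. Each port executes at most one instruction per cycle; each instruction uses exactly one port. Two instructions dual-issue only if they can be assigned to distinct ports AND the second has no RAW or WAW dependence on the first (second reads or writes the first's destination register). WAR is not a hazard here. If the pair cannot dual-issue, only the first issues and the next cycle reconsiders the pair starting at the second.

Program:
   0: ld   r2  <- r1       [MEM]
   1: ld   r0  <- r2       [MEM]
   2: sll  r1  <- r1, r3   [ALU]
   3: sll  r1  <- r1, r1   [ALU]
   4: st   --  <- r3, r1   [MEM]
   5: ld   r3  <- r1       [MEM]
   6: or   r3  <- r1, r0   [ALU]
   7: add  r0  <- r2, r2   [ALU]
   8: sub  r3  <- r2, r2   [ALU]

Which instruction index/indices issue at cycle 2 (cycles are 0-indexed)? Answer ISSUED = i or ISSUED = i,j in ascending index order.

ISSUED = 3

t=0 i0:ld ; no-port MEM/MEM
t=1 i1/i2:ld;sll ; dual
t=2 i3:sll ; RAW r1
t=3 i4:st ; no-port MEM/MEM
t=4 i5:ld ; WAW r3
t=5 i6/i7:or;add ; dual
t=6 i8:sub ; tail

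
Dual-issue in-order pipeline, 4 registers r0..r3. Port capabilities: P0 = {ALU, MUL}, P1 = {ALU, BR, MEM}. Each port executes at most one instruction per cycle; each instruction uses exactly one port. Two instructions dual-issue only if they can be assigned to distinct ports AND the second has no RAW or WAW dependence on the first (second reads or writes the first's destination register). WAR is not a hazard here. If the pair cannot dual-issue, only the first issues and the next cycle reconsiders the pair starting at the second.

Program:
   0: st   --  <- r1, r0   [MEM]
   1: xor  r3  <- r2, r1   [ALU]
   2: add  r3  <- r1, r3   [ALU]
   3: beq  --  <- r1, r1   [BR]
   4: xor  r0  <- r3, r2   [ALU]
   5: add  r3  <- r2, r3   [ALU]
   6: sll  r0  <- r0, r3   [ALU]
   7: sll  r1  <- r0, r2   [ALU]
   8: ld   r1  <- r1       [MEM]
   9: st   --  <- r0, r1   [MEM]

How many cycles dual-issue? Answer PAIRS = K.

PAIRS = 3

#0 head=0: st.MEM;xor.ALU i0+i1 pair
#1 head=2: add.ALU;beq.BR i2+i3 pair
#2 head=4: xor.ALU;add.ALU i4+i5 pair
#3 head=6: sll.ALU i6 RAW r0
#4 head=7: sll.ALU i7 RAW+WAW r1
#5 head=8: ld.MEM i8 no-port MEM/MEM
#6 head=9: st.MEM i9 tail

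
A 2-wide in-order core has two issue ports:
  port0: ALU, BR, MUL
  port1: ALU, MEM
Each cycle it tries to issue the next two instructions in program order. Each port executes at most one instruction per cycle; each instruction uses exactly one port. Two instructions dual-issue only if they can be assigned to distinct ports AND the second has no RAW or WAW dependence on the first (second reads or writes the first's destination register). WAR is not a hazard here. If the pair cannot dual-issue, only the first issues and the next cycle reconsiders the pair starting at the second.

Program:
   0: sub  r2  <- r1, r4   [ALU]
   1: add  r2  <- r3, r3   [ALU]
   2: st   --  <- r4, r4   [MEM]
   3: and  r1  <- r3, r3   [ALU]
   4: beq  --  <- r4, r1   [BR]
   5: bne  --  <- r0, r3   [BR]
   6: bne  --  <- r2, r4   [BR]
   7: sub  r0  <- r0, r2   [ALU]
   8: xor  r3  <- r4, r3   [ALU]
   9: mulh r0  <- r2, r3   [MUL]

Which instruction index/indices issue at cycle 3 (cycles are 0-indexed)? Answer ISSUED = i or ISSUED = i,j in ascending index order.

ISSUED = 4

#0 head=0: sub i0 WAW r2
#1 head=1: add st i1&i2 dual
#2 head=3: and i3 RAW r1
#3 head=4: beq i4 no-port BR/BR
#4 head=5: bne i5 no-port BR/BR
#5 head=6: bne sub i6&i7 dual
#6 head=8: xor i8 RAW r3
#7 head=9: mulh i9 tail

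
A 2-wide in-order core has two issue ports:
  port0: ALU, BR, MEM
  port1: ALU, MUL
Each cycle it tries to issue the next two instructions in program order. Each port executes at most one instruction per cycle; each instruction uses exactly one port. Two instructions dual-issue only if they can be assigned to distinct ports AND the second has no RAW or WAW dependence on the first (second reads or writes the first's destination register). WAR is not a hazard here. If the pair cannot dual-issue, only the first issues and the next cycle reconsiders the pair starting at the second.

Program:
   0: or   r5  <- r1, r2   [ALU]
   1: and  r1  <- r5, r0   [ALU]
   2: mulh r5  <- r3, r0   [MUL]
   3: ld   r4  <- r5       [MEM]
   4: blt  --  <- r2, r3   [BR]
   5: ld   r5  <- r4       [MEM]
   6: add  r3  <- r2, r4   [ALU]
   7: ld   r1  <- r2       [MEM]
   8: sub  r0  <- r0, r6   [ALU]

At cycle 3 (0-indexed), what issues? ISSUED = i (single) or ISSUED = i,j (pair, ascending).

0. or.ALU @i0  | RAW r5
1. and.ALU+mulh.MUL @i1,i2  | pair
2. ld.MEM @i3  | no-port MEM/BR
3. blt.BR @i4  | no-port BR/MEM
4. ld.MEM+add.ALU @i5,i6  | pair
5. ld.MEM+sub.ALU @i7,i8  | pair

ISSUED = 4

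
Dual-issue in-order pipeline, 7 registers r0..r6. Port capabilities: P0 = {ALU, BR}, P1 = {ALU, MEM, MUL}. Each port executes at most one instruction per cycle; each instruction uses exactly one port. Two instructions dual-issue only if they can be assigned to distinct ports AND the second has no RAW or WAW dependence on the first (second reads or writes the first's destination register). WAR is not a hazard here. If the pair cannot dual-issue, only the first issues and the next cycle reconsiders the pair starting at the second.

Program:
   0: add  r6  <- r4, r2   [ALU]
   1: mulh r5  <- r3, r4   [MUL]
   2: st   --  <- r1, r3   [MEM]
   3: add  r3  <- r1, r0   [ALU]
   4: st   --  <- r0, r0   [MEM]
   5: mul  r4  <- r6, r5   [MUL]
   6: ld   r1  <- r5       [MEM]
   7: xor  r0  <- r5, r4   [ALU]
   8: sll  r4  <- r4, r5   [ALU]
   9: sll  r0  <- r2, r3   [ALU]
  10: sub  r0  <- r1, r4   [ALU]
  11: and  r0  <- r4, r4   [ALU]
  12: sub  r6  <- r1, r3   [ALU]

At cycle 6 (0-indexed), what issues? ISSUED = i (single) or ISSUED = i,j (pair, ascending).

ISSUED = 10

[0] i0&i1  add.ALU mulh.MUL  -- 2-wide
[1] i2&i3  st.MEM add.ALU  -- 2-wide
[2] i4  st.MEM  -- no-port MEM/MUL
[3] i5  mul.MUL  -- no-port MUL/MEM
[4] i6&i7  ld.MEM xor.ALU  -- 2-wide
[5] i8&i9  sll.ALU sll.ALU  -- 2-wide
[6] i10  sub.ALU  -- WAW r0
[7] i11&i12  and.ALU sub.ALU  -- 2-wide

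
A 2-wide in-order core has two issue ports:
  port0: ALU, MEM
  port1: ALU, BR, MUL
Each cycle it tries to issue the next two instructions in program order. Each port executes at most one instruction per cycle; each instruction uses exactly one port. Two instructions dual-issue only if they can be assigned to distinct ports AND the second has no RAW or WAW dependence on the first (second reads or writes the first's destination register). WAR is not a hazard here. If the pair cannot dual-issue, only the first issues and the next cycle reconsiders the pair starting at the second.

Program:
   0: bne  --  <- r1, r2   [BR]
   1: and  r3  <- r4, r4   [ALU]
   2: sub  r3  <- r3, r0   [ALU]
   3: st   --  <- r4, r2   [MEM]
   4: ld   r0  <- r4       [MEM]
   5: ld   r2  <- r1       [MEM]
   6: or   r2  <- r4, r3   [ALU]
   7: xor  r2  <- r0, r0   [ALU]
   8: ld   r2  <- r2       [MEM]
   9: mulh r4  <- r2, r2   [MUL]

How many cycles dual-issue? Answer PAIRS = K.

t=0 i0,i1:bne.BR/and.ALU ; dual
t=1 i2,i3:sub.ALU/st.MEM ; dual
t=2 i4:ld.MEM ; no-port MEM/MEM
t=3 i5:ld.MEM ; WAW r2
t=4 i6:or.ALU ; WAW r2
t=5 i7:xor.ALU ; RAW+WAW r2
t=6 i8:ld.MEM ; RAW r2
t=7 i9:mulh.MUL ; tail

PAIRS = 2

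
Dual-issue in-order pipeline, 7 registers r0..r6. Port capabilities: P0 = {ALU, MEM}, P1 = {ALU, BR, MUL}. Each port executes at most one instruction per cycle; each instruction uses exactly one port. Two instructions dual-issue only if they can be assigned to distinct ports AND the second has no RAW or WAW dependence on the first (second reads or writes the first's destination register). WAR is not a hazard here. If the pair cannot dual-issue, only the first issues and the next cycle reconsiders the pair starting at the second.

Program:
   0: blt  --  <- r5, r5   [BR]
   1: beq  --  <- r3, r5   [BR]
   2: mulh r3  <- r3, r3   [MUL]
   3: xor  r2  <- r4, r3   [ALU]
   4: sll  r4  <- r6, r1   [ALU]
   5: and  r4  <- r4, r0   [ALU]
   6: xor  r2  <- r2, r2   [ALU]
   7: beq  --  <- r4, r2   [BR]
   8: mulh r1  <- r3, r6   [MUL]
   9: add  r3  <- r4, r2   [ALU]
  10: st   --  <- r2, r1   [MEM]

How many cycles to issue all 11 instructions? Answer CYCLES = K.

t=0 i0:blt.BR ; no-port BR/BR
t=1 i1:beq.BR ; no-port BR/MUL
t=2 i2:mulh.MUL ; RAW r3
t=3 i3/i4:xor.ALU/sll.ALU ; dual
t=4 i5/i6:and.ALU/xor.ALU ; dual
t=5 i7:beq.BR ; no-port BR/MUL
t=6 i8/i9:mulh.MUL/add.ALU ; dual
t=7 i10:st.MEM ; tail

CYCLES = 8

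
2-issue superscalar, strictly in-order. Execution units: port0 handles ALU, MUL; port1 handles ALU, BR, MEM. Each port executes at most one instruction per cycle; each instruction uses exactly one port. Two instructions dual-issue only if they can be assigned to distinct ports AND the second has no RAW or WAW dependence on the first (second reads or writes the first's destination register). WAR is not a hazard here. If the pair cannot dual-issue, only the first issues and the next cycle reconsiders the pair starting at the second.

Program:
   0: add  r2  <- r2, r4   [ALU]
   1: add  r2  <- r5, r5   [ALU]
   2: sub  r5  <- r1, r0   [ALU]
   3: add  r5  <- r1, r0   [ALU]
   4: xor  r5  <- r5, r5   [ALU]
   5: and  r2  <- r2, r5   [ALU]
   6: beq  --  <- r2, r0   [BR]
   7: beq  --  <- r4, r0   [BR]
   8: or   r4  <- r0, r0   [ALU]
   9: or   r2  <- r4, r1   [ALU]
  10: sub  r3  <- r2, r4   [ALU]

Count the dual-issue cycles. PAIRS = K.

PAIRS = 2

t=0 i0:add ; WAW r2
t=1 i1,i2:add sub ; 2-wide
t=2 i3:add ; RAW+WAW r5
t=3 i4:xor ; RAW r5
t=4 i5:and ; RAW r2
t=5 i6:beq ; no-port BR/BR
t=6 i7,i8:beq or ; 2-wide
t=7 i9:or ; RAW r2
t=8 i10:sub ; tail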